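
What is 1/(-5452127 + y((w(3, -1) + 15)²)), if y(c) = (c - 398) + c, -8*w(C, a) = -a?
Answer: -32/174466639 ≈ -1.8342e-7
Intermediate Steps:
w(C, a) = a/8 (w(C, a) = -(-1)*a/8 = a/8)
y(c) = -398 + 2*c (y(c) = (-398 + c) + c = -398 + 2*c)
1/(-5452127 + y((w(3, -1) + 15)²)) = 1/(-5452127 + (-398 + 2*((⅛)*(-1) + 15)²)) = 1/(-5452127 + (-398 + 2*(-⅛ + 15)²)) = 1/(-5452127 + (-398 + 2*(119/8)²)) = 1/(-5452127 + (-398 + 2*(14161/64))) = 1/(-5452127 + (-398 + 14161/32)) = 1/(-5452127 + 1425/32) = 1/(-174466639/32) = -32/174466639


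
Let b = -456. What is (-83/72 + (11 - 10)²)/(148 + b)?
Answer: 1/2016 ≈ 0.00049603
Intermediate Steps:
(-83/72 + (11 - 10)²)/(148 + b) = (-83/72 + (11 - 10)²)/(148 - 456) = (-83*1/72 + 1²)/(-308) = (-83/72 + 1)*(-1/308) = -11/72*(-1/308) = 1/2016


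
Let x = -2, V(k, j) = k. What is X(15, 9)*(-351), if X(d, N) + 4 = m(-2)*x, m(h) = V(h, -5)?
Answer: 0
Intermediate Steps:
m(h) = h
X(d, N) = 0 (X(d, N) = -4 - 2*(-2) = -4 + 4 = 0)
X(15, 9)*(-351) = 0*(-351) = 0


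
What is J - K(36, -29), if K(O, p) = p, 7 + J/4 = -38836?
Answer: -155343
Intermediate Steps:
J = -155372 (J = -28 + 4*(-38836) = -28 - 155344 = -155372)
J - K(36, -29) = -155372 - 1*(-29) = -155372 + 29 = -155343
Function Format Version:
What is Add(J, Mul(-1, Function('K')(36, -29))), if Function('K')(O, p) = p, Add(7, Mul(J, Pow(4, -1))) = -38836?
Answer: -155343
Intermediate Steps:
J = -155372 (J = Add(-28, Mul(4, -38836)) = Add(-28, -155344) = -155372)
Add(J, Mul(-1, Function('K')(36, -29))) = Add(-155372, Mul(-1, -29)) = Add(-155372, 29) = -155343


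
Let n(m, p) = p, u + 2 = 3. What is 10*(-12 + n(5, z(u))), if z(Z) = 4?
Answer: -80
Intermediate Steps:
u = 1 (u = -2 + 3 = 1)
10*(-12 + n(5, z(u))) = 10*(-12 + 4) = 10*(-8) = -80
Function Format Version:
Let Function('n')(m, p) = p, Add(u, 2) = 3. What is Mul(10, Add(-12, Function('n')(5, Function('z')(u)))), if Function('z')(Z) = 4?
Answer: -80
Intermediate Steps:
u = 1 (u = Add(-2, 3) = 1)
Mul(10, Add(-12, Function('n')(5, Function('z')(u)))) = Mul(10, Add(-12, 4)) = Mul(10, -8) = -80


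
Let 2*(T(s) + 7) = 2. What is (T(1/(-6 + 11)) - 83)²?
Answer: 7921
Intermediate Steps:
T(s) = -6 (T(s) = -7 + (½)*2 = -7 + 1 = -6)
(T(1/(-6 + 11)) - 83)² = (-6 - 83)² = (-89)² = 7921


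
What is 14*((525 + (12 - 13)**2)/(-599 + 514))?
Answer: -7364/85 ≈ -86.635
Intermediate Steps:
14*((525 + (12 - 13)**2)/(-599 + 514)) = 14*((525 + (-1)**2)/(-85)) = 14*((525 + 1)*(-1/85)) = 14*(526*(-1/85)) = 14*(-526/85) = -7364/85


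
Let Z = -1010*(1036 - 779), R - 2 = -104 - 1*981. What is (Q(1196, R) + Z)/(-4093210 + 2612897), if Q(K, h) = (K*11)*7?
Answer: 167478/1480313 ≈ 0.11314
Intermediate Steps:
R = -1083 (R = 2 + (-104 - 1*981) = 2 + (-104 - 981) = 2 - 1085 = -1083)
Q(K, h) = 77*K (Q(K, h) = (11*K)*7 = 77*K)
Z = -259570 (Z = -1010*257 = -259570)
(Q(1196, R) + Z)/(-4093210 + 2612897) = (77*1196 - 259570)/(-4093210 + 2612897) = (92092 - 259570)/(-1480313) = -167478*(-1/1480313) = 167478/1480313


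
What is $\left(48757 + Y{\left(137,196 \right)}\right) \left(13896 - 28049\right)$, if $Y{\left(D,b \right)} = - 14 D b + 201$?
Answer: $4627606410$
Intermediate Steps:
$Y{\left(D,b \right)} = 201 - 14 D b$ ($Y{\left(D,b \right)} = - 14 D b + 201 = 201 - 14 D b$)
$\left(48757 + Y{\left(137,196 \right)}\right) \left(13896 - 28049\right) = \left(48757 + \left(201 - 1918 \cdot 196\right)\right) \left(13896 - 28049\right) = \left(48757 + \left(201 - 375928\right)\right) \left(-14153\right) = \left(48757 - 375727\right) \left(-14153\right) = \left(-326970\right) \left(-14153\right) = 4627606410$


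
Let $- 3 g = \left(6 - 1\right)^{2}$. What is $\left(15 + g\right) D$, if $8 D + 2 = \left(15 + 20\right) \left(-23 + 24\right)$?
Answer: $\frac{55}{2} \approx 27.5$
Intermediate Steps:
$g = - \frac{25}{3}$ ($g = - \frac{\left(6 - 1\right)^{2}}{3} = - \frac{5^{2}}{3} = \left(- \frac{1}{3}\right) 25 = - \frac{25}{3} \approx -8.3333$)
$D = \frac{33}{8}$ ($D = - \frac{1}{4} + \frac{\left(15 + 20\right) \left(-23 + 24\right)}{8} = - \frac{1}{4} + \frac{35 \cdot 1}{8} = - \frac{1}{4} + \frac{1}{8} \cdot 35 = - \frac{1}{4} + \frac{35}{8} = \frac{33}{8} \approx 4.125$)
$\left(15 + g\right) D = \left(15 - \frac{25}{3}\right) \frac{33}{8} = \frac{20}{3} \cdot \frac{33}{8} = \frac{55}{2}$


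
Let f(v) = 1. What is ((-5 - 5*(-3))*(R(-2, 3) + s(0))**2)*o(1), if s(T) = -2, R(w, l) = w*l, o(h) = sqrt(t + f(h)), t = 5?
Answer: 640*sqrt(6) ≈ 1567.7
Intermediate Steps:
o(h) = sqrt(6) (o(h) = sqrt(5 + 1) = sqrt(6))
R(w, l) = l*w
((-5 - 5*(-3))*(R(-2, 3) + s(0))**2)*o(1) = ((-5 - 5*(-3))*(3*(-2) - 2)**2)*sqrt(6) = ((-5 + 15)*(-6 - 2)**2)*sqrt(6) = (10*(-8)**2)*sqrt(6) = (10*64)*sqrt(6) = 640*sqrt(6)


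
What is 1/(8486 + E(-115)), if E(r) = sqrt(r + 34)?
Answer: 8486/72012277 - 9*I/72012277 ≈ 0.00011784 - 1.2498e-7*I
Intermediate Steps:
E(r) = sqrt(34 + r)
1/(8486 + E(-115)) = 1/(8486 + sqrt(34 - 115)) = 1/(8486 + sqrt(-81)) = 1/(8486 + 9*I) = (8486 - 9*I)/72012277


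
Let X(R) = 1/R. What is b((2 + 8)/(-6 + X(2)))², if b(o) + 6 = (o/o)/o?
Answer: 17161/400 ≈ 42.902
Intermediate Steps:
b(o) = -6 + 1/o (b(o) = -6 + (o/o)/o = -6 + 1/o)
b((2 + 8)/(-6 + X(2)))² = (-6 + 1/((2 + 8)/(-6 + 1/2)))² = (-6 + 1/(10/(-6 + ½)))² = (-6 + 1/(10/(-11/2)))² = (-6 + 1/(10*(-2/11)))² = (-6 + 1/(-20/11))² = (-6 - 11/20)² = (-131/20)² = 17161/400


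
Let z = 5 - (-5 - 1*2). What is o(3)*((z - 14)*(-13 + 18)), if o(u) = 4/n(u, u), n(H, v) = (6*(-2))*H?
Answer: 10/9 ≈ 1.1111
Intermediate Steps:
n(H, v) = -12*H
z = 12 (z = 5 - (-5 - 2) = 5 - 1*(-7) = 5 + 7 = 12)
o(u) = -1/(3*u) (o(u) = 4/((-12*u)) = 4*(-1/(12*u)) = -1/(3*u))
o(3)*((z - 14)*(-13 + 18)) = (-⅓/3)*((12 - 14)*(-13 + 18)) = (-⅓*⅓)*(-2*5) = -⅑*(-10) = 10/9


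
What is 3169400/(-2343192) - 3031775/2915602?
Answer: -2043092488075/853976910198 ≈ -2.3924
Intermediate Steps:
3169400/(-2343192) - 3031775/2915602 = 3169400*(-1/2343192) - 3031775*1/2915602 = -396175/292899 - 3031775/2915602 = -2043092488075/853976910198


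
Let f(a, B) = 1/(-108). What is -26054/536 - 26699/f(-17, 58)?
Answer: 772762829/268 ≈ 2.8834e+6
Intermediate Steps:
f(a, B) = -1/108
-26054/536 - 26699/f(-17, 58) = -26054/536 - 26699/(-1/108) = -26054*1/536 - 26699*(-108) = -13027/268 + 2883492 = 772762829/268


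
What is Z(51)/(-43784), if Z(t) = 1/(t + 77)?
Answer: -1/5604352 ≈ -1.7843e-7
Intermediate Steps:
Z(t) = 1/(77 + t)
Z(51)/(-43784) = 1/((77 + 51)*(-43784)) = -1/43784/128 = (1/128)*(-1/43784) = -1/5604352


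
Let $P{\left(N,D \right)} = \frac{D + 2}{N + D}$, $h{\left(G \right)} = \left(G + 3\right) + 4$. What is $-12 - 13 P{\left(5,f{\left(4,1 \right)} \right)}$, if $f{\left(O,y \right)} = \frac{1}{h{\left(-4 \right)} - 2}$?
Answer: $- \frac{37}{2} \approx -18.5$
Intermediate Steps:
$h{\left(G \right)} = 7 + G$ ($h{\left(G \right)} = \left(3 + G\right) + 4 = 7 + G$)
$f{\left(O,y \right)} = 1$ ($f{\left(O,y \right)} = \frac{1}{\left(7 - 4\right) - 2} = \frac{1}{3 - 2} = 1^{-1} = 1$)
$P{\left(N,D \right)} = \frac{2 + D}{D + N}$
$-12 - 13 P{\left(5,f{\left(4,1 \right)} \right)} = -12 - 13 \frac{2 + 1}{1 + 5} = -12 - 13 \cdot \frac{1}{6} \cdot 3 = -12 - \frac{13}{2} = - \frac{37}{2}$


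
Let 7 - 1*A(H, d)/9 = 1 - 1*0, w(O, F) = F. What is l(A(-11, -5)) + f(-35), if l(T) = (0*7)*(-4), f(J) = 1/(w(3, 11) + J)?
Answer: -1/24 ≈ -0.041667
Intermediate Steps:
A(H, d) = 54 (A(H, d) = 63 - 9*(1 - 1*0) = 63 - 9*(1 + 0) = 63 - 9*1 = 63 - 9 = 54)
f(J) = 1/(11 + J)
l(T) = 0 (l(T) = 0*(-4) = 0)
l(A(-11, -5)) + f(-35) = 0 + 1/(11 - 35) = 0 + 1/(-24) = 0 - 1/24 = -1/24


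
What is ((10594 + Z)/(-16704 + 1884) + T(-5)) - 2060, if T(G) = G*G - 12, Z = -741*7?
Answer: -30341947/14820 ≈ -2047.4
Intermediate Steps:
Z = -5187
T(G) = -12 + G**2 (T(G) = G**2 - 12 = -12 + G**2)
((10594 + Z)/(-16704 + 1884) + T(-5)) - 2060 = ((10594 - 5187)/(-16704 + 1884) + (-12 + (-5)**2)) - 2060 = (5407/(-14820) + (-12 + 25)) - 2060 = (5407*(-1/14820) + 13) - 2060 = (-5407/14820 + 13) - 2060 = 187253/14820 - 2060 = -30341947/14820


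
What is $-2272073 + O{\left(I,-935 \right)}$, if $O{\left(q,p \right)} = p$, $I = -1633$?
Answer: $-2273008$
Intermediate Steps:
$-2272073 + O{\left(I,-935 \right)} = -2272073 - 935 = -2273008$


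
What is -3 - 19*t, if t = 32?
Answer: -611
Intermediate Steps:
-3 - 19*t = -3 - 19*32 = -3 - 608 = -611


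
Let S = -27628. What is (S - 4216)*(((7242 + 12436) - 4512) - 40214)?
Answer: 797628512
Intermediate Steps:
(S - 4216)*(((7242 + 12436) - 4512) - 40214) = (-27628 - 4216)*(((7242 + 12436) - 4512) - 40214) = -31844*((19678 - 4512) - 40214) = -31844*(15166 - 40214) = -31844*(-25048) = 797628512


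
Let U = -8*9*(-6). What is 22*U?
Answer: 9504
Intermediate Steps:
U = 432 (U = -72*(-6) = 432)
22*U = 22*432 = 9504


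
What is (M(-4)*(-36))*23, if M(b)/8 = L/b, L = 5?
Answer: 8280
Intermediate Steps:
M(b) = 40/b (M(b) = 8*(5/b) = 40/b)
(M(-4)*(-36))*23 = ((40/(-4))*(-36))*23 = ((40*(-¼))*(-36))*23 = -10*(-36)*23 = 360*23 = 8280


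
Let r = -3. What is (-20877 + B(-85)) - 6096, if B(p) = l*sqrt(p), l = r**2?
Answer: -26973 + 9*I*sqrt(85) ≈ -26973.0 + 82.976*I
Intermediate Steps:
l = 9 (l = (-3)**2 = 9)
B(p) = 9*sqrt(p)
(-20877 + B(-85)) - 6096 = (-20877 + 9*sqrt(-85)) - 6096 = (-20877 + 9*(I*sqrt(85))) - 6096 = (-20877 + 9*I*sqrt(85)) - 6096 = -26973 + 9*I*sqrt(85)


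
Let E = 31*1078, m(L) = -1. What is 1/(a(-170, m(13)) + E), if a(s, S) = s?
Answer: 1/33248 ≈ 3.0077e-5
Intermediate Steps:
E = 33418
1/(a(-170, m(13)) + E) = 1/(-170 + 33418) = 1/33248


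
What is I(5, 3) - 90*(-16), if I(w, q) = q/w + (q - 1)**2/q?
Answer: 21629/15 ≈ 1441.9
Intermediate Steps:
I(w, q) = q/w + (-1 + q)**2/q
I(5, 3) - 90*(-16) = (3/5 + (-1 + 3)**2/3) - 90*(-16) = (3*(1/5) + (1/3)*2**2) + 1440 = (3/5 + (1/3)*4) + 1440 = (3/5 + 4/3) + 1440 = 29/15 + 1440 = 21629/15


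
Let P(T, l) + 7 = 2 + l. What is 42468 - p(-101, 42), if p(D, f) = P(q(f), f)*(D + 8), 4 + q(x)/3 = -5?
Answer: 45909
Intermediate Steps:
q(x) = -27 (q(x) = -12 + 3*(-5) = -12 - 15 = -27)
P(T, l) = -5 + l (P(T, l) = -7 + (2 + l) = -5 + l)
p(D, f) = (-5 + f)*(8 + D) (p(D, f) = (-5 + f)*(D + 8) = (-5 + f)*(8 + D))
42468 - p(-101, 42) = 42468 - (-5 + 42)*(8 - 101) = 42468 - 37*(-93) = 42468 - 1*(-3441) = 42468 + 3441 = 45909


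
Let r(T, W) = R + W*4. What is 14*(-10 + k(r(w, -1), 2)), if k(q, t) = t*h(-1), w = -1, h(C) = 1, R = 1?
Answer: -112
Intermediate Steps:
r(T, W) = 1 + 4*W (r(T, W) = 1 + W*4 = 1 + 4*W)
k(q, t) = t (k(q, t) = t*1 = t)
14*(-10 + k(r(w, -1), 2)) = 14*(-10 + 2) = 14*(-8) = -112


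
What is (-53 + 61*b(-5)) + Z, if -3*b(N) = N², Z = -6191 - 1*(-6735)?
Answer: -52/3 ≈ -17.333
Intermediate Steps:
Z = 544 (Z = -6191 + 6735 = 544)
b(N) = -N²/3
(-53 + 61*b(-5)) + Z = (-53 + 61*(-⅓*(-5)²)) + 544 = (-53 + 61*(-⅓*25)) + 544 = (-53 + 61*(-25/3)) + 544 = (-53 - 1525/3) + 544 = -1684/3 + 544 = -52/3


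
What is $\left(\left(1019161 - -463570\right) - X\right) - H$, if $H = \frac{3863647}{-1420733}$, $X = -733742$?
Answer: $\frac{3149020198356}{1420733} \approx 2.2165 \cdot 10^{6}$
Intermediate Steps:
$H = - \frac{3863647}{1420733}$ ($H = 3863647 \left(- \frac{1}{1420733}\right) = - \frac{3863647}{1420733} \approx -2.7195$)
$\left(\left(1019161 - -463570\right) - X\right) - H = \left(\left(1019161 - -463570\right) - -733742\right) - - \frac{3863647}{1420733} = \left(\left(1019161 + 463570\right) + 733742\right) + \frac{3863647}{1420733} = \left(1482731 + 733742\right) + \frac{3863647}{1420733} = 2216473 + \frac{3863647}{1420733} = \frac{3149020198356}{1420733}$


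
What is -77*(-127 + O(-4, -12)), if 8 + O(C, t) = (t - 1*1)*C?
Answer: 6391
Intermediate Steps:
O(C, t) = -8 + C*(-1 + t) (O(C, t) = -8 + (t - 1*1)*C = -8 + (t - 1)*C = -8 + (-1 + t)*C = -8 + C*(-1 + t))
-77*(-127 + O(-4, -12)) = -77*(-127 + (-8 - 1*(-4) - 4*(-12))) = -77*(-127 + (-8 + 4 + 48)) = -77*(-127 + 44) = -77*(-83) = 6391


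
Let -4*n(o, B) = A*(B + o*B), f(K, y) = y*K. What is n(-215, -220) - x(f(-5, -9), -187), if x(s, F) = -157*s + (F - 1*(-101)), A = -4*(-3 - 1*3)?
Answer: -275329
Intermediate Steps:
f(K, y) = K*y
A = 24 (A = -4*(-3 - 3) = -4*(-6) = 24)
n(o, B) = -6*B - 6*B*o (n(o, B) = -6*(B + o*B) = -6*(B + B*o) = -(24*B + 24*B*o)/4 = -6*B - 6*B*o)
x(s, F) = 101 + F - 157*s (x(s, F) = -157*s + (F + 101) = -157*s + (101 + F) = 101 + F - 157*s)
n(-215, -220) - x(f(-5, -9), -187) = -6*(-220)*(1 - 215) - (101 - 187 - (-785)*(-9)) = -6*(-220)*(-214) - (101 - 187 - 157*45) = -282480 - (101 - 187 - 7065) = -282480 - 1*(-7151) = -282480 + 7151 = -275329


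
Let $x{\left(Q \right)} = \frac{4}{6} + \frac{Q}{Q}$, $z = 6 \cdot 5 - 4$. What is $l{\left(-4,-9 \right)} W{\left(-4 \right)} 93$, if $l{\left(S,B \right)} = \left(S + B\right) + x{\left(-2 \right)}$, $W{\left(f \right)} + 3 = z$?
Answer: $-24242$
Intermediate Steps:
$z = 26$ ($z = 30 - 4 = 26$)
$W{\left(f \right)} = 23$ ($W{\left(f \right)} = -3 + 26 = 23$)
$x{\left(Q \right)} = \frac{5}{3}$ ($x{\left(Q \right)} = 4 \cdot \frac{1}{6} + 1 = \frac{2}{3} + 1 = \frac{5}{3}$)
$l{\left(S,B \right)} = \frac{5}{3} + B + S$ ($l{\left(S,B \right)} = \left(S + B\right) + \frac{5}{3} = \left(B + S\right) + \frac{5}{3} = \frac{5}{3} + B + S$)
$l{\left(-4,-9 \right)} W{\left(-4 \right)} 93 = \left(\frac{5}{3} - 9 - 4\right) 23 \cdot 93 = \left(- \frac{34}{3}\right) 23 \cdot 93 = \left(- \frac{782}{3}\right) 93 = -24242$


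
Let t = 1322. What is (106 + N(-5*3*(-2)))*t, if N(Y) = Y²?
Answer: 1329932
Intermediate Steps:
(106 + N(-5*3*(-2)))*t = (106 + (-5*3*(-2))²)*1322 = (106 + (-15*(-2))²)*1322 = (106 + 30²)*1322 = (106 + 900)*1322 = 1006*1322 = 1329932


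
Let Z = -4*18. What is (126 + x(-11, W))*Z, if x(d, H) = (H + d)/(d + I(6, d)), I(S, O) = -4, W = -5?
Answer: -45744/5 ≈ -9148.8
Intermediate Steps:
Z = -72
x(d, H) = (H + d)/(-4 + d) (x(d, H) = (H + d)/(d - 4) = (H + d)/(-4 + d))
(126 + x(-11, W))*Z = (126 + (-5 - 11)/(-4 - 11))*(-72) = (126 - 16/(-15))*(-72) = (126 - 1/15*(-16))*(-72) = (126 + 16/15)*(-72) = (1906/15)*(-72) = -45744/5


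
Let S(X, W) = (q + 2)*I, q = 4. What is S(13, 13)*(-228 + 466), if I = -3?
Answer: -4284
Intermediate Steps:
S(X, W) = -18 (S(X, W) = (4 + 2)*(-3) = 6*(-3) = -18)
S(13, 13)*(-228 + 466) = -18*(-228 + 466) = -18*238 = -4284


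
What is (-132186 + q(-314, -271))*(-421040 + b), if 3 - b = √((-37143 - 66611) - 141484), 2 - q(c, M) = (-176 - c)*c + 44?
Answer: 37428505152 + 88896*I*√245238 ≈ 3.7429e+10 + 4.4023e+7*I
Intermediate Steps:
q(c, M) = -42 - c*(-176 - c) (q(c, M) = 2 - ((-176 - c)*c + 44) = 2 - (c*(-176 - c) + 44) = 2 - (44 + c*(-176 - c)) = 2 + (-44 - c*(-176 - c)) = -42 - c*(-176 - c))
b = 3 - I*√245238 (b = 3 - √((-37143 - 66611) - 141484) = 3 - √(-103754 - 141484) = 3 - √(-245238) = 3 - I*√245238 ≈ 3.0 - 495.22*I)
(-132186 + q(-314, -271))*(-421040 + b) = (-132186 + (-42 + (-314)² + 176*(-314)))*(-421040 + (3 - I*√245238)) = (-132186 + (-42 + 98596 - 55264))*(-421037 - I*√245238) = (-132186 + 43290)*(-421037 - I*√245238) = -88896*(-421037 - I*√245238) = 37428505152 + 88896*I*√245238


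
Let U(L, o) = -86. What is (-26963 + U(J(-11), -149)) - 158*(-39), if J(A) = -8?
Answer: -20887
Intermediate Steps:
(-26963 + U(J(-11), -149)) - 158*(-39) = (-26963 - 86) - 158*(-39) = -27049 + 6162 = -20887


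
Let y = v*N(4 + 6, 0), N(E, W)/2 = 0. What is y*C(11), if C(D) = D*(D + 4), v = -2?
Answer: 0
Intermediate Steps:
N(E, W) = 0 (N(E, W) = 2*0 = 0)
C(D) = D*(4 + D)
y = 0 (y = -2*0 = 0)
y*C(11) = 0*(11*(4 + 11)) = 0*(11*15) = 0*165 = 0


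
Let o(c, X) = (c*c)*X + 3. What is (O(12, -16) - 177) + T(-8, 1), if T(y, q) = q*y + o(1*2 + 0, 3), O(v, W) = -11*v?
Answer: -302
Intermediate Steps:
o(c, X) = 3 + X*c**2 (o(c, X) = c**2*X + 3 = X*c**2 + 3 = 3 + X*c**2)
T(y, q) = 15 + q*y (T(y, q) = q*y + (3 + 3*(1*2 + 0)**2) = q*y + (3 + 3*(2 + 0)**2) = q*y + (3 + 3*2**2) = q*y + (3 + 3*4) = q*y + (3 + 12) = q*y + 15 = 15 + q*y)
(O(12, -16) - 177) + T(-8, 1) = (-11*12 - 177) + (15 + 1*(-8)) = (-132 - 177) + (15 - 8) = -309 + 7 = -302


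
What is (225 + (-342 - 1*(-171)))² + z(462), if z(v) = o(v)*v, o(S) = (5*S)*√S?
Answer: 2916 + 1067220*√462 ≈ 2.2942e+7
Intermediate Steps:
o(S) = 5*S^(3/2)
z(v) = 5*v^(5/2) (z(v) = (5*v^(3/2))*v = 5*v^(5/2))
(225 + (-342 - 1*(-171)))² + z(462) = (225 + (-342 - 1*(-171)))² + 5*462^(5/2) = (225 + (-342 + 171))² + 5*(213444*√462) = (225 - 171)² + 1067220*√462 = 54² + 1067220*√462 = 2916 + 1067220*√462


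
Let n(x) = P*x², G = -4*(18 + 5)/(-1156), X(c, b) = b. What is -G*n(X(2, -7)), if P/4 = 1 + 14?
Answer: -67620/289 ≈ -233.98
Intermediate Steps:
P = 60 (P = 4*(1 + 14) = 4*15 = 60)
G = 23/289 (G = -4*23*(-1/1156) = -92*(-1/1156) = 23/289 ≈ 0.079585)
n(x) = 60*x²
-G*n(X(2, -7)) = -23*60*(-7)²/289 = -23*60*49/289 = -23*2940/289 = -1*67620/289 = -67620/289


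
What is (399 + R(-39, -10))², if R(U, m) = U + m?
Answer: 122500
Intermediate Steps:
(399 + R(-39, -10))² = (399 + (-39 - 10))² = (399 - 49)² = 350² = 122500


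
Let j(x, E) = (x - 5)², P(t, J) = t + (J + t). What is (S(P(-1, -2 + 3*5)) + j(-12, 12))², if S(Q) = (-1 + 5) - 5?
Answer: 82944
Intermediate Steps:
P(t, J) = J + 2*t
j(x, E) = (-5 + x)²
S(Q) = -1 (S(Q) = 4 - 5 = -1)
(S(P(-1, -2 + 3*5)) + j(-12, 12))² = (-1 + (-5 - 12)²)² = (-1 + (-17)²)² = (-1 + 289)² = 288² = 82944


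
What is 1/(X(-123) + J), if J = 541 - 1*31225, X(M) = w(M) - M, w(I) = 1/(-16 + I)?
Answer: -139/4247980 ≈ -3.2721e-5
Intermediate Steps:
X(M) = 1/(-16 + M) - M
J = -30684 (J = 541 - 31225 = -30684)
1/(X(-123) + J) = 1/((1 - 1*(-123)*(-16 - 123))/(-16 - 123) - 30684) = 1/((1 - 1*(-123)*(-139))/(-139) - 30684) = 1/(-(1 - 17097)/139 - 30684) = 1/(-1/139*(-17096) - 30684) = 1/(17096/139 - 30684) = 1/(-4247980/139) = -139/4247980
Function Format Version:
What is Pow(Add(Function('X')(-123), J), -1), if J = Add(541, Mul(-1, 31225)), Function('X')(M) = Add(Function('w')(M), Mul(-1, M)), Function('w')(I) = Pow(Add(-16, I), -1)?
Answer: Rational(-139, 4247980) ≈ -3.2721e-5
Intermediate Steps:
Function('X')(M) = Add(Pow(Add(-16, M), -1), Mul(-1, M))
J = -30684 (J = Add(541, -31225) = -30684)
Pow(Add(Function('X')(-123), J), -1) = Pow(Add(Mul(Pow(Add(-16, -123), -1), Add(1, Mul(-1, -123, Add(-16, -123)))), -30684), -1) = Pow(Add(Mul(Pow(-139, -1), Add(1, Mul(-1, -123, -139))), -30684), -1) = Pow(Add(Mul(Rational(-1, 139), Add(1, -17097)), -30684), -1) = Pow(Add(Mul(Rational(-1, 139), -17096), -30684), -1) = Pow(Add(Rational(17096, 139), -30684), -1) = Pow(Rational(-4247980, 139), -1) = Rational(-139, 4247980)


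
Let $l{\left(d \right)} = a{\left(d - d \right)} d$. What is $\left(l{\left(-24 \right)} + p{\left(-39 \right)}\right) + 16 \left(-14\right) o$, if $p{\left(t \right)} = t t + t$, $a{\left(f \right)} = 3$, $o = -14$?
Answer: $4546$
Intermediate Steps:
$p{\left(t \right)} = t + t^{2}$ ($p{\left(t \right)} = t^{2} + t = t + t^{2}$)
$l{\left(d \right)} = 3 d$
$\left(l{\left(-24 \right)} + p{\left(-39 \right)}\right) + 16 \left(-14\right) o = \left(3 \left(-24\right) - 39 \left(1 - 39\right)\right) + 16 \left(-14\right) \left(-14\right) = \left(-72 - -1482\right) - -3136 = \left(-72 + 1482\right) + 3136 = 1410 + 3136 = 4546$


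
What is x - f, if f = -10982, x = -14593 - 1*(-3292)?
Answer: -319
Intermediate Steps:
x = -11301 (x = -14593 + 3292 = -11301)
x - f = -11301 - 1*(-10982) = -11301 + 10982 = -319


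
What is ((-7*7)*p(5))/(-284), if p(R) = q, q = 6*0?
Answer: 0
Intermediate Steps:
q = 0
p(R) = 0
((-7*7)*p(5))/(-284) = (-7*7*0)/(-284) = -49*0*(-1/284) = 0*(-1/284) = 0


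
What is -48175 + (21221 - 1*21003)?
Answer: -47957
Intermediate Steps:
-48175 + (21221 - 1*21003) = -48175 + (21221 - 21003) = -48175 + 218 = -47957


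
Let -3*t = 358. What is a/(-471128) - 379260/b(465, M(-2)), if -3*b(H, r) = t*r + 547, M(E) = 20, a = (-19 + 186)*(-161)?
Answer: -229710236881/371450776 ≈ -618.41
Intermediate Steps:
a = -26887 (a = 167*(-161) = -26887)
t = -358/3 (t = -⅓*358 = -358/3 ≈ -119.33)
b(H, r) = -547/3 + 358*r/9 (b(H, r) = -(-358*r/3 + 547)/3 = -(547 - 358*r/3)/3 = -547/3 + 358*r/9)
a/(-471128) - 379260/b(465, M(-2)) = -26887/(-471128) - 379260/(-547/3 + (358/9)*20) = -26887*(-1/471128) - 379260/(-547/3 + 7160/9) = 3841/67304 - 379260/5519/9 = 3841/67304 - 379260*9/5519 = 3841/67304 - 3413340/5519 = -229710236881/371450776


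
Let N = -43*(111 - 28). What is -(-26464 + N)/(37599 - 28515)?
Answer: 10011/3028 ≈ 3.3061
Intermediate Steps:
N = -3569 (N = -43*83 = -3569)
-(-26464 + N)/(37599 - 28515) = -(-26464 - 3569)/(37599 - 28515) = -(-30033)/9084 = -1*(-10011/3028) = 10011/3028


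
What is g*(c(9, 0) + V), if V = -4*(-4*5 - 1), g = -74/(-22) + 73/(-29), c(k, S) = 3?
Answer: 810/11 ≈ 73.636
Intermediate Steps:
g = 270/319 (g = -74*(-1/22) + 73*(-1/29) = 37/11 - 73/29 = 270/319 ≈ 0.84639)
V = 84 (V = -4*(-20 - 1) = -4*(-21) = 84)
g*(c(9, 0) + V) = 270*(3 + 84)/319 = (270/319)*87 = 810/11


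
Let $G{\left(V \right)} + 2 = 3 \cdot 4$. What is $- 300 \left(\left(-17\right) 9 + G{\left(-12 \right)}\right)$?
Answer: $42900$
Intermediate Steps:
$G{\left(V \right)} = 10$ ($G{\left(V \right)} = -2 + 3 \cdot 4 = -2 + 12 = 10$)
$- 300 \left(\left(-17\right) 9 + G{\left(-12 \right)}\right) = - 300 \left(\left(-17\right) 9 + 10\right) = - 300 \left(-153 + 10\right) = \left(-300\right) \left(-143\right) = 42900$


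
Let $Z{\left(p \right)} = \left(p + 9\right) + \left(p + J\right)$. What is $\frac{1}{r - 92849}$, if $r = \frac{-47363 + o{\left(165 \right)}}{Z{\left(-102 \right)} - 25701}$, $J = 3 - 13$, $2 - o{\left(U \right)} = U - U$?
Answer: $- \frac{25906}{2405298833} \approx -1.077 \cdot 10^{-5}$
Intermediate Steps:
$o{\left(U \right)} = 2$ ($o{\left(U \right)} = 2 - \left(U - U\right) = 2 - 0 = 2 + 0 = 2$)
$J = -10$ ($J = 3 - 13 = -10$)
$Z{\left(p \right)} = -1 + 2 p$ ($Z{\left(p \right)} = \left(p + 9\right) + \left(p - 10\right) = \left(9 + p\right) + \left(-10 + p\right) = -1 + 2 p$)
$r = \frac{47361}{25906}$ ($r = \frac{-47363 + 2}{\left(-1 + 2 \left(-102\right)\right) - 25701} = - \frac{47361}{\left(-1 - 204\right) - 25701} = - \frac{47361}{-205 - 25701} = - \frac{47361}{-25906} = \left(-47361\right) \left(- \frac{1}{25906}\right) = \frac{47361}{25906} \approx 1.8282$)
$\frac{1}{r - 92849} = \frac{1}{\frac{47361}{25906} - 92849} = \frac{1}{- \frac{2405298833}{25906}} = - \frac{25906}{2405298833}$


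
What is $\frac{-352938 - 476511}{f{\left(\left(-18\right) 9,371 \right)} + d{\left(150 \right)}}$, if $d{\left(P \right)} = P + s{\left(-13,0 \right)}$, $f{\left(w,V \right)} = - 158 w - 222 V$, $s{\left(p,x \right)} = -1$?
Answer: $\frac{829449}{56617} \approx 14.65$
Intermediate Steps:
$f{\left(w,V \right)} = - 222 V - 158 w$
$d{\left(P \right)} = -1 + P$ ($d{\left(P \right)} = P - 1 = -1 + P$)
$\frac{-352938 - 476511}{f{\left(\left(-18\right) 9,371 \right)} + d{\left(150 \right)}} = \frac{-352938 - 476511}{\left(\left(-222\right) 371 - 158 \left(\left(-18\right) 9\right)\right) + \left(-1 + 150\right)} = - \frac{829449}{\left(-82362 - -25596\right) + 149} = - \frac{829449}{\left(-82362 + 25596\right) + 149} = - \frac{829449}{-56766 + 149} = - \frac{829449}{-56617} = \left(-829449\right) \left(- \frac{1}{56617}\right) = \frac{829449}{56617}$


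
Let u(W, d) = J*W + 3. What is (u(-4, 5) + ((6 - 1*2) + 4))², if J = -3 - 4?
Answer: 1521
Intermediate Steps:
J = -7
u(W, d) = 3 - 7*W (u(W, d) = -7*W + 3 = 3 - 7*W)
(u(-4, 5) + ((6 - 1*2) + 4))² = ((3 - 7*(-4)) + ((6 - 1*2) + 4))² = ((3 + 28) + ((6 - 2) + 4))² = (31 + (4 + 4))² = (31 + 8)² = 39² = 1521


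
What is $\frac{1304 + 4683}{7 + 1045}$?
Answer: $\frac{5987}{1052} \approx 5.6911$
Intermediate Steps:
$\frac{1304 + 4683}{7 + 1045} = \frac{5987}{1052}$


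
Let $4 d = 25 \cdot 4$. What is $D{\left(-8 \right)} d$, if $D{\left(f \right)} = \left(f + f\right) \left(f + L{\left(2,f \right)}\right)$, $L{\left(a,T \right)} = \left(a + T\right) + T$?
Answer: $8800$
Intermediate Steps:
$d = 25$ ($d = \frac{25 \cdot 4}{4} = \frac{1}{4} \cdot 100 = 25$)
$L{\left(a,T \right)} = a + 2 T$ ($L{\left(a,T \right)} = \left(T + a\right) + T = a + 2 T$)
$D{\left(f \right)} = 2 f \left(2 + 3 f\right)$ ($D{\left(f \right)} = \left(f + f\right) \left(f + \left(2 + 2 f\right)\right) = 2 f \left(2 + 3 f\right)$)
$D{\left(-8 \right)} d = 2 \left(-8\right) \left(2 + 3 \left(-8\right)\right) 25 = 2 \left(-8\right) \left(2 - 24\right) 25 = 2 \left(-8\right) \left(-22\right) 25 = 352 \cdot 25 = 8800$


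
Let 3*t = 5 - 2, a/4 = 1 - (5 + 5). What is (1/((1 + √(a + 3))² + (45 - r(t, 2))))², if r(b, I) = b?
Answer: -I/(-12*I + 48*√33) ≈ 0.00015753 - 0.0036198*I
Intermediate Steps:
a = -36 (a = 4*(1 - (5 + 5)) = 4*(1 - 1*10) = 4*(1 - 10) = 4*(-9) = -36)
t = 1 (t = (5 - 2)/3 = (⅓)*3 = 1)
(1/((1 + √(a + 3))² + (45 - r(t, 2))))² = (1/((1 + √(-36 + 3))² + (45 - 1*1)))² = (1/((1 + √(-33))² + (45 - 1)))² = (1/((1 + I*√33)² + 44))² = (1/(44 + (1 + I*√33)²))² = (44 + (1 + I*√33)²)⁻²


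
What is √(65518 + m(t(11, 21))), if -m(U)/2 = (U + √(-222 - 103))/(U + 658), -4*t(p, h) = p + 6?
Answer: 2*√(112006728615 - 26150*I*√13)/2615 ≈ 255.96 - 0.00010773*I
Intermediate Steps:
t(p, h) = -3/2 - p/4 (t(p, h) = -(p + 6)/4 = -(6 + p)/4 = -3/2 - p/4)
m(U) = -2*(U + 5*I*√13)/(658 + U) (m(U) = -2*(U + √(-222 - 103))/(U + 658) = -2*(U + √(-325))/(658 + U) = -2*(U + 5*I*√13)/(658 + U))
√(65518 + m(t(11, 21))) = √(65518 + 2*(-(-3/2 - ¼*11) - 5*I*√13)/(658 + (-3/2 - ¼*11))) = √(65518 + 2*(-(-3/2 - 11/4) - 5*I*√13)/(658 + (-3/2 - 11/4))) = √(65518 + 2*(-1*(-17/4) - 5*I*√13)/(658 - 17/4)) = √(65518 + 2*(17/4 - 5*I*√13)/(2615/4)) = √(65518 + 2*(4/2615)*(17/4 - 5*I*√13)) = √(65518 + (34/2615 - 8*I*√13/523)) = √(171329604/2615 - 8*I*√13/523)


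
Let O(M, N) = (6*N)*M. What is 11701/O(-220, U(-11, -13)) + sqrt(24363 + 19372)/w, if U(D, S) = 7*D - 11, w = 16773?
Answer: 11701/116160 + sqrt(43735)/16773 ≈ 0.11320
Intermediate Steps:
U(D, S) = -11 + 7*D
O(M, N) = 6*M*N
11701/O(-220, U(-11, -13)) + sqrt(24363 + 19372)/w = 11701/((6*(-220)*(-11 + 7*(-11)))) + sqrt(24363 + 19372)/16773 = 11701/((6*(-220)*(-11 - 77))) + sqrt(43735)*(1/16773) = 11701/((6*(-220)*(-88))) + sqrt(43735)/16773 = 11701/116160 + sqrt(43735)/16773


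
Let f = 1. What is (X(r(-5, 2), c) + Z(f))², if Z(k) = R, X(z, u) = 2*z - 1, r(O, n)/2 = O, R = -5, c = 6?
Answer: 676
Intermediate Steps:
r(O, n) = 2*O
X(z, u) = -1 + 2*z
Z(k) = -5
(X(r(-5, 2), c) + Z(f))² = ((-1 + 2*(2*(-5))) - 5)² = ((-1 + 2*(-10)) - 5)² = ((-1 - 20) - 5)² = (-21 - 5)² = (-26)² = 676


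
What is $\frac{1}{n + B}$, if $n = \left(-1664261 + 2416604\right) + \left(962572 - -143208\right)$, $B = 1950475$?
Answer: $\frac{1}{3808598} \approx 2.6256 \cdot 10^{-7}$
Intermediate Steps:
$n = 1858123$ ($n = 752343 + \left(962572 + 143208\right) = 752343 + 1105780 = 1858123$)
$\frac{1}{n + B} = \frac{1}{1858123 + 1950475} = \frac{1}{3808598}$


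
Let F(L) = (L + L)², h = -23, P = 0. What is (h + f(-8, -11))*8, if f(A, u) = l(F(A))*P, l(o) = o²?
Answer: -184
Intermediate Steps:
F(L) = 4*L² (F(L) = (2*L)² = 4*L²)
f(A, u) = 0 (f(A, u) = (4*A²)²*0 = (16*A⁴)*0 = 0)
(h + f(-8, -11))*8 = (-23 + 0)*8 = -23*8 = -184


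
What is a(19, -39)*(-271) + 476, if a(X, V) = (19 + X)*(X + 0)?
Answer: -195186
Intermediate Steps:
a(X, V) = X*(19 + X) (a(X, V) = (19 + X)*X = X*(19 + X))
a(19, -39)*(-271) + 476 = (19*(19 + 19))*(-271) + 476 = (19*38)*(-271) + 476 = 722*(-271) + 476 = -195662 + 476 = -195186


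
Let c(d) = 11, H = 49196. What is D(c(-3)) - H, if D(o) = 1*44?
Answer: -49152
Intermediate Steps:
D(o) = 44
D(c(-3)) - H = 44 - 1*49196 = 44 - 49196 = -49152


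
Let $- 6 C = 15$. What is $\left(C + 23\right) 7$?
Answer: $\frac{287}{2} \approx 143.5$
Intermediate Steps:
$C = - \frac{5}{2}$ ($C = \left(- \frac{1}{6}\right) 15 = - \frac{5}{2} \approx -2.5$)
$\left(C + 23\right) 7 = \left(- \frac{5}{2} + 23\right) 7 = \frac{41}{2} \cdot 7 = \frac{287}{2}$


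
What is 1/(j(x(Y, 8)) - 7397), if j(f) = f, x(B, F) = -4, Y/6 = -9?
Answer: -1/7401 ≈ -0.00013512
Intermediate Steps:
Y = -54 (Y = 6*(-9) = -54)
1/(j(x(Y, 8)) - 7397) = 1/(-4 - 7397) = 1/(-7401) = -1/7401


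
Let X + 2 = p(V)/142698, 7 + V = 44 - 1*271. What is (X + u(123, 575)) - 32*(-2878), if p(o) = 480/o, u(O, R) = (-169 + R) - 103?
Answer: 257104908527/2782611 ≈ 92397.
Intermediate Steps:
V = -234 (V = -7 + (44 - 1*271) = -7 + (44 - 271) = -7 - 227 = -234)
u(O, R) = -272 + R
X = -5565262/2782611 (X = -2 + (480/(-234))/142698 = -2 + (480*(-1/234))*(1/142698) = -2 - 80/39*1/142698 = -2 - 40/2782611 = -5565262/2782611 ≈ -2.0000)
(X + u(123, 575)) - 32*(-2878) = (-5565262/2782611 + (-272 + 575)) - 32*(-2878) = (-5565262/2782611 + 303) + 92096 = 837565871/2782611 + 92096 = 257104908527/2782611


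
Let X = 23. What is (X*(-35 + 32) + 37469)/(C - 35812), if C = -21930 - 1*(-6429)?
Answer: -37400/51313 ≈ -0.72886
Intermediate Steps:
C = -15501 (C = -21930 + 6429 = -15501)
(X*(-35 + 32) + 37469)/(C - 35812) = (23*(-35 + 32) + 37469)/(-15501 - 35812) = (23*(-3) + 37469)/(-51313) = (-69 + 37469)*(-1/51313) = 37400*(-1/51313) = -37400/51313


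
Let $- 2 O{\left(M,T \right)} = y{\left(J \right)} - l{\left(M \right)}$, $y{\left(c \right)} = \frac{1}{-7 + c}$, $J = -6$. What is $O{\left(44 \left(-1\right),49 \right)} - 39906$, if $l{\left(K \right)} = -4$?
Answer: $- \frac{1037607}{26} \approx -39908.0$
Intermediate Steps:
$O{\left(M,T \right)} = - \frac{51}{26}$ ($O{\left(M,T \right)} = - \frac{\frac{1}{-7 - 6} - -4}{2} = - \frac{\frac{1}{-13} + 4}{2} = - \frac{- \frac{1}{13} + 4}{2} = \left(- \frac{1}{2}\right) \frac{51}{13} = - \frac{51}{26}$)
$O{\left(44 \left(-1\right),49 \right)} - 39906 = - \frac{51}{26} - 39906 = - \frac{1037607}{26}$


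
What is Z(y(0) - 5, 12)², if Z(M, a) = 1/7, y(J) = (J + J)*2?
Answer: 1/49 ≈ 0.020408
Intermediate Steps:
y(J) = 4*J (y(J) = (2*J)*2 = 4*J)
Z(M, a) = ⅐
Z(y(0) - 5, 12)² = (⅐)² = 1/49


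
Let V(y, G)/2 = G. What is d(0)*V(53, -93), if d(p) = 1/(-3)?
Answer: 62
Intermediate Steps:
d(p) = -⅓
V(y, G) = 2*G
d(0)*V(53, -93) = -2*(-93)/3 = -⅓*(-186) = 62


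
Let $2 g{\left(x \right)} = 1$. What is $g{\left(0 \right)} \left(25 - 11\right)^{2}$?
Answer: $98$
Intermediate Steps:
$g{\left(x \right)} = \frac{1}{2}$ ($g{\left(x \right)} = \frac{1}{2} \cdot 1 = \frac{1}{2}$)
$g{\left(0 \right)} \left(25 - 11\right)^{2} = \frac{\left(25 - 11\right)^{2}}{2} = \frac{14^{2}}{2} = \frac{1}{2} \cdot 196 = 98$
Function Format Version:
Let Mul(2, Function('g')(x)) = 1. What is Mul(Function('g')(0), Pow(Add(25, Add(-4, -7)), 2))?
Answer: 98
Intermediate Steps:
Function('g')(x) = Rational(1, 2) (Function('g')(x) = Mul(Rational(1, 2), 1) = Rational(1, 2))
Mul(Function('g')(0), Pow(Add(25, Add(-4, -7)), 2)) = Mul(Rational(1, 2), Pow(Add(25, Add(-4, -7)), 2)) = Mul(Rational(1, 2), Pow(Add(25, -11), 2)) = Mul(Rational(1, 2), Pow(14, 2)) = Mul(Rational(1, 2), 196) = 98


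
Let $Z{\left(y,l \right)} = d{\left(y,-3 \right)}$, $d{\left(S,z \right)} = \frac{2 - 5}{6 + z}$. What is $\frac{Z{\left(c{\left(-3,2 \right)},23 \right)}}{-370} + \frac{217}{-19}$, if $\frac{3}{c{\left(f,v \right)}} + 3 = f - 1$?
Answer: $- \frac{80271}{7030} \approx -11.418$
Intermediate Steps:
$c{\left(f,v \right)} = \frac{3}{-4 + f}$ ($c{\left(f,v \right)} = \frac{3}{-3 + \left(f - 1\right)} = \frac{3}{-3 + \left(-1 + f\right)} = \frac{3}{-4 + f}$)
$d{\left(S,z \right)} = - \frac{3}{6 + z}$
$Z{\left(y,l \right)} = -1$ ($Z{\left(y,l \right)} = - \frac{3}{6 - 3} = - \frac{3}{3} = \left(-3\right) \frac{1}{3} = -1$)
$\frac{Z{\left(c{\left(-3,2 \right)},23 \right)}}{-370} + \frac{217}{-19} = - \frac{1}{-370} + \frac{217}{-19} = \left(-1\right) \left(- \frac{1}{370}\right) + 217 \left(- \frac{1}{19}\right) = \frac{1}{370} - \frac{217}{19} = - \frac{80271}{7030}$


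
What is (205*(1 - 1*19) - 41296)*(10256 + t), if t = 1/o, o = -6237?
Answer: -2877604661606/6237 ≈ -4.6138e+8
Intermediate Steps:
t = -1/6237 (t = 1/(-6237) = -1/6237 ≈ -0.00016033)
(205*(1 - 1*19) - 41296)*(10256 + t) = (205*(1 - 1*19) - 41296)*(10256 - 1/6237) = (205*(1 - 19) - 41296)*(63966671/6237) = (205*(-18) - 41296)*(63966671/6237) = (-3690 - 41296)*(63966671/6237) = -44986*63966671/6237 = -2877604661606/6237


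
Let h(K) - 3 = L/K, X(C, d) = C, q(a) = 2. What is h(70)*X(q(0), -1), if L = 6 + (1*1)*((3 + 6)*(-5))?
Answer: 171/35 ≈ 4.8857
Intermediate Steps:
L = -39 (L = 6 + 1*(9*(-5)) = 6 + 1*(-45) = 6 - 45 = -39)
h(K) = 3 - 39/K
h(70)*X(q(0), -1) = (3 - 39/70)*2 = (171/70)*2 = 171/35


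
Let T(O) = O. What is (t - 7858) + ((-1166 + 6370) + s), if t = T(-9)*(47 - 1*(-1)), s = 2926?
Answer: -160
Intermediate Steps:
t = -432 (t = -9*(47 - 1*(-1)) = -9*(47 + 1) = -9*48 = -432)
(t - 7858) + ((-1166 + 6370) + s) = (-432 - 7858) + ((-1166 + 6370) + 2926) = -8290 + (5204 + 2926) = -8290 + 8130 = -160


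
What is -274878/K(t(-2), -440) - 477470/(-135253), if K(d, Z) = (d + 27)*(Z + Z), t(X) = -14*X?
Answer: 30143811067/3273122600 ≈ 9.2095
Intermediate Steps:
K(d, Z) = 2*Z*(27 + d) (K(d, Z) = (27 + d)*(2*Z) = 2*Z*(27 + d))
-274878/K(t(-2), -440) - 477470/(-135253) = -274878*(-1/(880*(27 - 14*(-2)))) - 477470/(-135253) = -274878*(-1/(880*(27 + 28))) - 477470*(-1/135253) = -274878/(2*(-440)*55) + 477470/135253 = -274878/(-48400) + 477470/135253 = -274878*(-1/48400) + 477470/135253 = 137439/24200 + 477470/135253 = 30143811067/3273122600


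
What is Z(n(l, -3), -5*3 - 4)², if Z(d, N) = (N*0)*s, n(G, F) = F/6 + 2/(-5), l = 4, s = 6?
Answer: 0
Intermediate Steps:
n(G, F) = -⅖ + F/6 (n(G, F) = F*(⅙) + 2*(-⅕) = F/6 - ⅖ = -⅖ + F/6)
Z(d, N) = 0 (Z(d, N) = (N*0)*6 = 0*6 = 0)
Z(n(l, -3), -5*3 - 4)² = 0² = 0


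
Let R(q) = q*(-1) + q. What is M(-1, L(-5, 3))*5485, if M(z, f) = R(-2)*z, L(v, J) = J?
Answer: 0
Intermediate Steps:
R(q) = 0 (R(q) = -q + q = 0)
M(z, f) = 0 (M(z, f) = 0*z = 0)
M(-1, L(-5, 3))*5485 = 0*5485 = 0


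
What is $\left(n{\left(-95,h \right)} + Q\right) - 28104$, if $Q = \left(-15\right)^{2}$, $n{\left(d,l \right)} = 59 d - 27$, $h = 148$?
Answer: $-33511$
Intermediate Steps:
$n{\left(d,l \right)} = -27 + 59 d$
$Q = 225$
$\left(n{\left(-95,h \right)} + Q\right) - 28104 = \left(\left(-27 + 59 \left(-95\right)\right) + 225\right) - 28104 = \left(\left(-27 - 5605\right) + 225\right) - 28104 = \left(-5632 + 225\right) - 28104 = -5407 - 28104 = -33511$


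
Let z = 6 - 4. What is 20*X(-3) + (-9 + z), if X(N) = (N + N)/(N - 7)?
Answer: 5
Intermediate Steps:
z = 2
X(N) = 2*N/(-7 + N) (X(N) = (2*N)/(-7 + N) = 2*N/(-7 + N))
20*X(-3) + (-9 + z) = 20*(2*(-3)/(-7 - 3)) + (-9 + 2) = 20*(2*(-3)/(-10)) - 7 = 20*(2*(-3)*(-⅒)) - 7 = 20*(⅗) - 7 = 12 - 7 = 5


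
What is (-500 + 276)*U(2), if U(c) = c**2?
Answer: -896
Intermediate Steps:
(-500 + 276)*U(2) = (-500 + 276)*2**2 = -224*4 = -896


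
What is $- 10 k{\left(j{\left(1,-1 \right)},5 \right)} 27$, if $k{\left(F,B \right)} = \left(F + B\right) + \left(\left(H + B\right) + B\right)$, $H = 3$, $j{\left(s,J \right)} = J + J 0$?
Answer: $-4590$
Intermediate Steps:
$j{\left(s,J \right)} = J$ ($j{\left(s,J \right)} = J + 0 = J$)
$k{\left(F,B \right)} = 3 + F + 3 B$ ($k{\left(F,B \right)} = \left(F + B\right) + \left(\left(3 + B\right) + B\right) = \left(B + F\right) + \left(3 + 2 B\right) = 3 + F + 3 B$)
$- 10 k{\left(j{\left(1,-1 \right)},5 \right)} 27 = - 10 \left(3 - 1 + 3 \cdot 5\right) 27 = - 10 \left(3 - 1 + 15\right) 27 = \left(-10\right) 17 \cdot 27 = \left(-170\right) 27 = -4590$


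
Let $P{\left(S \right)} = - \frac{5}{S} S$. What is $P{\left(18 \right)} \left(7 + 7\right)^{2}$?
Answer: $-980$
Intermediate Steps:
$P{\left(S \right)} = -5$
$P{\left(18 \right)} \left(7 + 7\right)^{2} = - 5 \left(7 + 7\right)^{2} = - 5 \cdot 14^{2} = \left(-5\right) 196 = -980$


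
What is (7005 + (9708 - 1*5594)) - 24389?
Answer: -13270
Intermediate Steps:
(7005 + (9708 - 1*5594)) - 24389 = (7005 + (9708 - 5594)) - 24389 = (7005 + 4114) - 24389 = 11119 - 24389 = -13270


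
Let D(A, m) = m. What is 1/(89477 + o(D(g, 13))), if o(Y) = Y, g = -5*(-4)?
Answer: 1/89490 ≈ 1.1174e-5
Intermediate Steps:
g = 20
1/(89477 + o(D(g, 13))) = 1/(89477 + 13) = 1/89490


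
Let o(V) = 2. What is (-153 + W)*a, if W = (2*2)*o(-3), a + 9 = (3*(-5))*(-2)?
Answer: -3045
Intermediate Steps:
a = 21 (a = -9 + (3*(-5))*(-2) = -9 - 15*(-2) = -9 + 30 = 21)
W = 8 (W = (2*2)*2 = 4*2 = 8)
(-153 + W)*a = (-153 + 8)*21 = -145*21 = -3045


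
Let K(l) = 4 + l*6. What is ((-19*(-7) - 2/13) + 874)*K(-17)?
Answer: -1282722/13 ≈ -98671.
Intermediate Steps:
K(l) = 4 + 6*l
((-19*(-7) - 2/13) + 874)*K(-17) = ((-19*(-7) - 2/13) + 874)*(4 + 6*(-17)) = ((133 - 2*1/13) + 874)*(4 - 102) = ((133 - 2/13) + 874)*(-98) = (1727/13 + 874)*(-98) = (13089/13)*(-98) = -1282722/13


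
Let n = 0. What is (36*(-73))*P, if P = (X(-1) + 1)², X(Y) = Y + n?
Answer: 0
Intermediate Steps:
X(Y) = Y (X(Y) = Y + 0 = Y)
P = 0 (P = (-1 + 1)² = 0² = 0)
(36*(-73))*P = (36*(-73))*0 = -2628*0 = 0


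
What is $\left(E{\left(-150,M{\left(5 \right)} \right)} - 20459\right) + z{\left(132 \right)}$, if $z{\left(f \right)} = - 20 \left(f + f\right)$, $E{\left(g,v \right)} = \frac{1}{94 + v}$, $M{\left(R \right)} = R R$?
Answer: $- \frac{3062940}{119} \approx -25739.0$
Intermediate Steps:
$M{\left(R \right)} = R^{2}$
$z{\left(f \right)} = - 40 f$ ($z{\left(f \right)} = - 20 \cdot 2 f = - 40 f$)
$\left(E{\left(-150,M{\left(5 \right)} \right)} - 20459\right) + z{\left(132 \right)} = \left(\frac{1}{94 + 5^{2}} - 20459\right) - 5280 = \left(\frac{1}{94 + 25} - 20459\right) - 5280 = \left(\frac{1}{119} - 20459\right) - 5280 = - \frac{2434620}{119} - 5280 = - \frac{3062940}{119}$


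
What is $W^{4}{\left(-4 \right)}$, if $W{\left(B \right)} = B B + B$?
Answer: $20736$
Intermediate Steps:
$W{\left(B \right)} = B + B^{2}$ ($W{\left(B \right)} = B^{2} + B = B + B^{2}$)
$W^{4}{\left(-4 \right)} = \left(- 4 \left(1 - 4\right)\right)^{4} = \left(\left(-4\right) \left(-3\right)\right)^{4} = 12^{4} = 20736$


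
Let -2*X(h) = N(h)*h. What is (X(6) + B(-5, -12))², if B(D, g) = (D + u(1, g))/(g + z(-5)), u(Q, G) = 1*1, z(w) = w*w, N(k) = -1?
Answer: 1225/169 ≈ 7.2485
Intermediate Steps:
z(w) = w²
u(Q, G) = 1
X(h) = h/2 (X(h) = -(-1)*h/2 = h/2)
B(D, g) = (1 + D)/(25 + g) (B(D, g) = (D + 1)/(g + (-5)²) = (1 + D)/(g + 25) = (1 + D)/(25 + g))
(X(6) + B(-5, -12))² = ((½)*6 + (1 - 5)/(25 - 12))² = (3 - 4/13)² = (35/13)² = 1225/169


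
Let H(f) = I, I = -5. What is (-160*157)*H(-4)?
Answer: 125600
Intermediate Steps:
H(f) = -5
(-160*157)*H(-4) = -160*157*(-5) = -25120*(-5) = 125600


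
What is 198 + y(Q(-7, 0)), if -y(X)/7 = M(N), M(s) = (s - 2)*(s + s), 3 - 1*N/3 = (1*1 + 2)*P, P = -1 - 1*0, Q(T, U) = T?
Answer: -3834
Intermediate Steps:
P = -1 (P = -1 + 0 = -1)
N = 18 (N = 9 - 3*(1*1 + 2)*(-1) = 9 - 3*(1 + 2)*(-1) = 9 - 9*(-1) = 9 - 3*(-3) = 9 + 9 = 18)
M(s) = 2*s*(-2 + s) (M(s) = (-2 + s)*(2*s) = 2*s*(-2 + s))
y(X) = -4032 (y(X) = -14*18*(-2 + 18) = -14*18*16 = -7*576 = -4032)
198 + y(Q(-7, 0)) = 198 - 4032 = -3834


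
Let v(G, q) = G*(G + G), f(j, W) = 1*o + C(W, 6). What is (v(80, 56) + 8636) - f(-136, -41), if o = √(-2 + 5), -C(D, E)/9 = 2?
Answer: 21454 - √3 ≈ 21452.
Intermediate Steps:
C(D, E) = -18 (C(D, E) = -9*2 = -18)
o = √3 ≈ 1.7320
f(j, W) = -18 + √3 (f(j, W) = 1*√3 - 18 = √3 - 18 = -18 + √3)
v(G, q) = 2*G² (v(G, q) = G*(2*G) = 2*G²)
(v(80, 56) + 8636) - f(-136, -41) = (2*80² + 8636) - (-18 + √3) = (2*6400 + 8636) + (18 - √3) = (12800 + 8636) + (18 - √3) = 21436 + (18 - √3) = 21454 - √3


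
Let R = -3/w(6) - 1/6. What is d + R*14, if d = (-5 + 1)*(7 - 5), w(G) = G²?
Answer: -23/2 ≈ -11.500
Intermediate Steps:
d = -8 (d = -4*2 = -8)
R = -¼ (R = -3/(6²) - 1/6 = -3/36 - 1*⅙ = -3*1/36 - ⅙ = -1/12 - ⅙ = -¼ ≈ -0.25000)
d + R*14 = -8 - ¼*14 = -8 - 7/2 = -23/2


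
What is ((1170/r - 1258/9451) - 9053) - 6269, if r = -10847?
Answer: -1570759487230/102514997 ≈ -15322.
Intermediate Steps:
((1170/r - 1258/9451) - 9053) - 6269 = ((1170/(-10847) - 1258/9451) - 9053) - 6269 = ((1170*(-1/10847) - 1258*1/9451) - 9053) - 6269 = ((-1170/10847 - 1258/9451) - 9053) - 6269 = (-24703196/102514997 - 9053) - 6269 = -928092971037/102514997 - 6269 = -1570759487230/102514997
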